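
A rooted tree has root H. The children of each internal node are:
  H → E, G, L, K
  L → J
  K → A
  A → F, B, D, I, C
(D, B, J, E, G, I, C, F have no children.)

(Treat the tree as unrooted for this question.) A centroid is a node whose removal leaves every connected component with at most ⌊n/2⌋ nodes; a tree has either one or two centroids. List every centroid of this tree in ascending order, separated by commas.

A, K

Delete K: the remaining components have sizes 6, 5. Max 6 ≤ 6, so K is a centroid.
A is adjacent to K and is also a centroid (the largest component after removing it is likewise 6).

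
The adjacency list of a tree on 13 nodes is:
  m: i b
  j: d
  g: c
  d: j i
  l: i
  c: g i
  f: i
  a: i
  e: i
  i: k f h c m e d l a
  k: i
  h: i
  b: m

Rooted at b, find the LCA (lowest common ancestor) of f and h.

f's ancestor chain is f, i, m, b and h's is h, i, m, b; they first meet at i.

i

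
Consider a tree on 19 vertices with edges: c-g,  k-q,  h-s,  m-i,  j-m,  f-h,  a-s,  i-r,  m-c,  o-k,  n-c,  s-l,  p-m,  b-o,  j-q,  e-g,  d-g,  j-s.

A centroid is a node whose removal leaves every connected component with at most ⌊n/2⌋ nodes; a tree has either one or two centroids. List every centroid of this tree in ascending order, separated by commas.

j

Delete j: the remaining components have sizes 9, 5, 4. Max 9 ≤ 9, so j is a centroid.
Every other node leaves some component of size > 9, so the centroid is unique.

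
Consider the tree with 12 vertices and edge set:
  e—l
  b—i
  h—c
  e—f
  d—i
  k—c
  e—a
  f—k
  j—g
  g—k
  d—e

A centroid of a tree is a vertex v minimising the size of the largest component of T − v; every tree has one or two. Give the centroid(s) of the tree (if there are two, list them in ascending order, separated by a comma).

Delete e: the remaining components have sizes 6, 3, 1, 1. Max 6 ≤ 6, so e is a centroid.
Its neighbour f also leaves a largest component of size 6, so both are centroids.

e, f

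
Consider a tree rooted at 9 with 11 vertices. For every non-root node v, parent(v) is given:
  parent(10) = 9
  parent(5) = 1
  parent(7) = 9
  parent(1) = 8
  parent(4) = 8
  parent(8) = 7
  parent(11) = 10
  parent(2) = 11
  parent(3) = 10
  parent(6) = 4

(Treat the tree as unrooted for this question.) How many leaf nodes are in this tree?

4

The leaves are 2, 3, 5, 6.
That is 4 leaves.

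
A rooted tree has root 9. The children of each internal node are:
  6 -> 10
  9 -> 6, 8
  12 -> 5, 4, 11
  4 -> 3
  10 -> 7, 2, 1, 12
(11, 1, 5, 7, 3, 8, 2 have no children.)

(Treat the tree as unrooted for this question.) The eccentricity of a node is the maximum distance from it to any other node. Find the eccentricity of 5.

5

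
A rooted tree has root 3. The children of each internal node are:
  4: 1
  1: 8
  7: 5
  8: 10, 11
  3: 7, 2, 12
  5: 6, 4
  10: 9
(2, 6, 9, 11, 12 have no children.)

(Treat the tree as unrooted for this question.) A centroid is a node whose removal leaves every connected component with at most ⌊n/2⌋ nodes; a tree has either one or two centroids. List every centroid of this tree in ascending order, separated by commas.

4, 5

If 5 is removed the pieces have sizes 6, 4, 1, all ≤ ⌊12/2⌋ = 6.
Its neighbour 4 also leaves a largest component of size 6, so both are centroids.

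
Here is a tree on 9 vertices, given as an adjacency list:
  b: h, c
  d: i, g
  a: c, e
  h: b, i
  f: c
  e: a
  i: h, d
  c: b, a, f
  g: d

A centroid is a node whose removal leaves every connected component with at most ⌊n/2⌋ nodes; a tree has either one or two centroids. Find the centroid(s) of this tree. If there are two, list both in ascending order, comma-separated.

Delete b: the remaining components have sizes 4, 4. Max 4 ≤ 4, so b is a centroid.
Every other node leaves some component of size > 4, so the centroid is unique.

b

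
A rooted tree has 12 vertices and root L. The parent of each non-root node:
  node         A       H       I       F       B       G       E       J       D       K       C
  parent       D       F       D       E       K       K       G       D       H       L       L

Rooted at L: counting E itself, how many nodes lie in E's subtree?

7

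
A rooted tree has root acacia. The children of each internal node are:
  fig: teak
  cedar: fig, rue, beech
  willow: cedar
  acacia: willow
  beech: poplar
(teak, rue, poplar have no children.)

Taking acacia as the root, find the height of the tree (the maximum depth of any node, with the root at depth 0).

A deepest node is poplar, reached by acacia → willow → cedar → beech → poplar.
That path has 4 edges, so the height is 4.

4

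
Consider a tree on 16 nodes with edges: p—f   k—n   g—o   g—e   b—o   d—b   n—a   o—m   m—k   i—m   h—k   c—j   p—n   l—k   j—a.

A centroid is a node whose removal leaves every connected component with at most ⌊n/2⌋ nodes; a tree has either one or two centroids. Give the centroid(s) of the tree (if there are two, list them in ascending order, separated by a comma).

k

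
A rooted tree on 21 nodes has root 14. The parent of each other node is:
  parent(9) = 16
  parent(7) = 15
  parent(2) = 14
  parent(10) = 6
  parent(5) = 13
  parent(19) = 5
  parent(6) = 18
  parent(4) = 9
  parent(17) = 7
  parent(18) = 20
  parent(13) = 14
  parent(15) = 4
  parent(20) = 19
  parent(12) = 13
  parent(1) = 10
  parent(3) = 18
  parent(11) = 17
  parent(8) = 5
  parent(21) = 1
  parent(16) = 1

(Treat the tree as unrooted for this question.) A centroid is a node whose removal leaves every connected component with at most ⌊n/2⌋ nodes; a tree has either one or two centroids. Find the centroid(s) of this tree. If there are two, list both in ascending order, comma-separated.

Removing 6 splits the tree into components of sizes 10, 10; the largest is 10 ≤ ⌊21/2⌋ = 10.
Every other node leaves some component of size > 10, so the centroid is unique.

6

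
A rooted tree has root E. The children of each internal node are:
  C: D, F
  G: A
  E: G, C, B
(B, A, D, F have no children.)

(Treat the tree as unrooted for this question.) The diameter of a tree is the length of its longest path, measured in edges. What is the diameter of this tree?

4

Starting from F, a farthest node is A at distance 4.
One longest path: F – C – E – G – A.
So the diameter is 4.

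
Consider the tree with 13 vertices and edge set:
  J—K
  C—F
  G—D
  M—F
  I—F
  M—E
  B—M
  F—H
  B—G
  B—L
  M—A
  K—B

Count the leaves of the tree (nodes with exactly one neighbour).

Exactly 8 nodes have a single neighbour: A, C, D, E, H, I, J, L.

8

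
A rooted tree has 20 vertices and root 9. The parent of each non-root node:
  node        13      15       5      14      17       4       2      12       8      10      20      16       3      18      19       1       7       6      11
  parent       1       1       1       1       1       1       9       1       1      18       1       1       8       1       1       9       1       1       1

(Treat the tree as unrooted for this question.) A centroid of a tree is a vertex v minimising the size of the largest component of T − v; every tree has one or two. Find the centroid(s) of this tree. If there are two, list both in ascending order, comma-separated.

1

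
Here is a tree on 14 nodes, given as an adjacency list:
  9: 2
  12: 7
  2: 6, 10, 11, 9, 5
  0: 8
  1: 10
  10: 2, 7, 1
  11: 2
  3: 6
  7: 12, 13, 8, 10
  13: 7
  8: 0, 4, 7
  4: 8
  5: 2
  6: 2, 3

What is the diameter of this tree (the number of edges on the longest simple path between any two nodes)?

BFS from 3 reaches 0 last, at distance 6; BFS from 0 confirms no node is farther.
Path: 3 – 6 – 2 – 10 – 7 – 8 – 0.

6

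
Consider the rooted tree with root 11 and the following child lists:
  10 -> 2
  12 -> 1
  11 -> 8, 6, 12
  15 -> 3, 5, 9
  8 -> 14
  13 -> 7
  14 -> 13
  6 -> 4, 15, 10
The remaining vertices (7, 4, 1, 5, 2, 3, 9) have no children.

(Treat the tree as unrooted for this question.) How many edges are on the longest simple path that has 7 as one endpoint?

7

A farthest node from 7 is 9 (3, 2, 5 also at distance 7).
The path 7–13–14–8–11–6–15–9 has 7 edges.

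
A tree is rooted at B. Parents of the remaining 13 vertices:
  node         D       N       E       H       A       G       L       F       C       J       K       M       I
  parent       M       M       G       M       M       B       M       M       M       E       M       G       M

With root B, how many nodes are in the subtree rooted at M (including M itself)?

10

M's subtree: {M, F, L, A, D, C, K, H, I, N}, size 10.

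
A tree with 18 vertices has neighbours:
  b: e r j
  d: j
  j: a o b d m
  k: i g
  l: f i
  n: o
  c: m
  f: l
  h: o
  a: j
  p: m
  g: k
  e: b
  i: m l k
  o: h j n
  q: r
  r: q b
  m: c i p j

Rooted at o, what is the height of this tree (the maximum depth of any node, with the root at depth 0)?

f sits deepest: o → j → m → i → l → f — 5 edges from the root.

5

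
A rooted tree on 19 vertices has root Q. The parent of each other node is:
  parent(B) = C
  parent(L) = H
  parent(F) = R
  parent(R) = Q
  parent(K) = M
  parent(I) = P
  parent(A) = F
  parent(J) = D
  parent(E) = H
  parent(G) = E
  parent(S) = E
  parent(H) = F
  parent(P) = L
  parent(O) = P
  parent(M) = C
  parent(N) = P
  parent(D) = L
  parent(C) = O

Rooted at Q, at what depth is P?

5

Path from Q to P: Q → R → F → H → L → P, which has 5 edges.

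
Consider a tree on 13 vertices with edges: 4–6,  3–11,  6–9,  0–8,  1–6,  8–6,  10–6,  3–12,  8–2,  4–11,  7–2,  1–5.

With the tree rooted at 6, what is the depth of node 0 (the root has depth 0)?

2

Path from 6 to 0: 6–8–0, which has 2 edges.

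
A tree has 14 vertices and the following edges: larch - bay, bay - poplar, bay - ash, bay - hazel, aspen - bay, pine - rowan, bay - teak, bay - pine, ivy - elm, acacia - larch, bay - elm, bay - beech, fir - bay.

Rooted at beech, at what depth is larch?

2

Path from beech to larch: beech – bay – larch, which has 2 edges.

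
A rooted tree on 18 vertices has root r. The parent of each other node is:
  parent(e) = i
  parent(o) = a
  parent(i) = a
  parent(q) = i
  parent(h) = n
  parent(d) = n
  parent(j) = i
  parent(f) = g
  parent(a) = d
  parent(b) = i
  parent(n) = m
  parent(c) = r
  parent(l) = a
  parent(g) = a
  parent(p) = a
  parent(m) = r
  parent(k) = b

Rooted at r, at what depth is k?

r – m – n – d – a – i – b – k — 7 edges.

7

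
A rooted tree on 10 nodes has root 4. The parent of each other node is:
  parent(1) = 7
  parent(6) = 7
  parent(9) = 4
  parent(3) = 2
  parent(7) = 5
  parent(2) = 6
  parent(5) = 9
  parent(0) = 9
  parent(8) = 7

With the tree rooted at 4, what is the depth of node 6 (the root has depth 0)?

4 → 9 → 5 → 7 → 6 — 4 edges.

4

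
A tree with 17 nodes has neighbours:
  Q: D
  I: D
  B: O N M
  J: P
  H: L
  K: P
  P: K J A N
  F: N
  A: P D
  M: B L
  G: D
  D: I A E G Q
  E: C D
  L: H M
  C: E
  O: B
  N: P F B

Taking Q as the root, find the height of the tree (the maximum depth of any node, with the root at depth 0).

8

A deepest node is H, reached by Q – D – A – P – N – B – M – L – H.
That path has 8 edges, so the height is 8.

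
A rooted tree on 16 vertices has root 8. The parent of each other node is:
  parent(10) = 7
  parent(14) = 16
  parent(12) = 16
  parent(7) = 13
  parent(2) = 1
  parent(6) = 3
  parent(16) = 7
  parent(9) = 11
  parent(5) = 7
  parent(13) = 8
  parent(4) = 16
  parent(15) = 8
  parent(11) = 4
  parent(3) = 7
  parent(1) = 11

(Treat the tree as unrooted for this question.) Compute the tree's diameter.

8

Starting from 2, a farthest node is 15 at distance 8.
One longest path: 2 - 1 - 11 - 4 - 16 - 7 - 13 - 8 - 15.
So the diameter is 8.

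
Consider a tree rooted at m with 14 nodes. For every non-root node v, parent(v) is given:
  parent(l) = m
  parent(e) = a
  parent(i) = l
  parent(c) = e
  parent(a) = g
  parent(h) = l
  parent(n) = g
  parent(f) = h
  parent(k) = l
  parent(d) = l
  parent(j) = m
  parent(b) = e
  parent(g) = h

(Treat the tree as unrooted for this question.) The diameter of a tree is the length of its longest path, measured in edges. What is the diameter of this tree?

7

A longest path is j-m-l-h-g-a-e-c, with 7 edges.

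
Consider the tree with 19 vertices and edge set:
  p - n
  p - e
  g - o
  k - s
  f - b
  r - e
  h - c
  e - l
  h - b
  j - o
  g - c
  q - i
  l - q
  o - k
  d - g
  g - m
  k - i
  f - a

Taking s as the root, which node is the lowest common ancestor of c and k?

Path c→root: c g o k s; path k→root: k s.
First common node: k.

k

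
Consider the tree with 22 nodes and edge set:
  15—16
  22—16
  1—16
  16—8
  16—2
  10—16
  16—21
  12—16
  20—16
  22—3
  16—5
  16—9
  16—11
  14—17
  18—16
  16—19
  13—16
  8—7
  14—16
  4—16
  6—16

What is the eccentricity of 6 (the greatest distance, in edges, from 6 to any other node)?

3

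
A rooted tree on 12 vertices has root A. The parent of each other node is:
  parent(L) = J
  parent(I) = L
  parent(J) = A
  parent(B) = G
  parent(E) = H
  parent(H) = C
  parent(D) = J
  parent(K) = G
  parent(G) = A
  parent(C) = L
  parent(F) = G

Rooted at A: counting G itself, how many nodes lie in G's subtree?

4

The subtree rooted at G contains: G, F, B, K — 4 nodes.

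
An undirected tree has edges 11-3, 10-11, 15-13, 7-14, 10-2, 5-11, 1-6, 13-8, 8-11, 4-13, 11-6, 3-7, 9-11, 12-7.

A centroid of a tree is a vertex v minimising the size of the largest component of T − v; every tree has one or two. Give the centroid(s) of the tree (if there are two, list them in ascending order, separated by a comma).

Delete 11: the remaining components have sizes 4, 4, 2, 2, 1, 1. Max 4 ≤ 7, so 11 is a centroid.
No neighbour of 11 does as well, so 11 is the unique centroid.

11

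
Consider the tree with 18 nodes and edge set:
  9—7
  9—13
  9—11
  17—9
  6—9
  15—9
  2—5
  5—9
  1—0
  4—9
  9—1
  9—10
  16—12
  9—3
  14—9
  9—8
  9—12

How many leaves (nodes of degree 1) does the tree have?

The leaves are 0, 2, 3, 4, 6, 7, 8, 10, 11, 13, 14, 15, 16, 17.
That is 14 leaves.

14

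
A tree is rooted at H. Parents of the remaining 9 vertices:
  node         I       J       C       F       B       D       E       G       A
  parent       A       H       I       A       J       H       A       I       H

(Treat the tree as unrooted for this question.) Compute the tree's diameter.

5

BFS from B reaches C last, at distance 5; BFS from C confirms no node is farther.
Path: B - J - H - A - I - C.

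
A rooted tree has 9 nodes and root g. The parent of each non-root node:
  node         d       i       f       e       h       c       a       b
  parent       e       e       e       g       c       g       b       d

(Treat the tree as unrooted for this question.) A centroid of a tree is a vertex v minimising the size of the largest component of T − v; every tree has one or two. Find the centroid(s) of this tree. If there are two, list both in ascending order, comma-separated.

Delete e: the remaining components have sizes 3, 3, 1, 1. Max 3 ≤ 4, so e is a centroid.
No neighbour of e does as well, so e is the unique centroid.

e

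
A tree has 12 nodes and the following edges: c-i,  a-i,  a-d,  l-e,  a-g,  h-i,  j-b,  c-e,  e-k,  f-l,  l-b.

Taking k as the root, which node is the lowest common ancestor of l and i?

Ancestors of l (toward the root): l, e, k.
Ancestors of i: i, c, e, k.
The deepest node appearing in both lists is e.

e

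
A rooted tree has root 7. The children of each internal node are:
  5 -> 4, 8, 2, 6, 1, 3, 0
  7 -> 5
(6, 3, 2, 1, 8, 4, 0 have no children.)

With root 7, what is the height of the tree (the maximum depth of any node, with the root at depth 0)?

1 sits deepest: 7 – 5 – 1 — 2 edges from the root.

2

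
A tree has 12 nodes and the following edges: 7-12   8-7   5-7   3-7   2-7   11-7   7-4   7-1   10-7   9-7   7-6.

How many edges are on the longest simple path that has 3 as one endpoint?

2

A farthest node from 3 is 6 (11, 5, 1, 12, 8, 4, 2, 9, 10 also at distance 2).
The path 3–7–6 has 2 edges.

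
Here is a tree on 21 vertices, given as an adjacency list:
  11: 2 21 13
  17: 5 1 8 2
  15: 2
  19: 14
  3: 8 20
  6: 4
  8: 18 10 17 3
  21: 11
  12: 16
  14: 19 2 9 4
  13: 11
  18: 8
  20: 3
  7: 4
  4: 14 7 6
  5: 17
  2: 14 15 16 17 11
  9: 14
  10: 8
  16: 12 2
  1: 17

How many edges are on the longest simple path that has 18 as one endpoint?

The node farthest from 18 is 6 (7 also at distance 6), via 18 – 8 – 17 – 2 – 14 – 4 – 6 — 6 edges.

6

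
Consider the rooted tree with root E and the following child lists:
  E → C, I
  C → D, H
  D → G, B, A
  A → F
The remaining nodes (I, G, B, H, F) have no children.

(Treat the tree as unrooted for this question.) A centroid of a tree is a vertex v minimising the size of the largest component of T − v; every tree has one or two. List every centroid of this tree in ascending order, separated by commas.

D

Removing D splits the tree into components of sizes 4, 2, 1, 1; the largest is 4 ≤ ⌊9/2⌋ = 4.
No neighbour of D does as well, so D is the unique centroid.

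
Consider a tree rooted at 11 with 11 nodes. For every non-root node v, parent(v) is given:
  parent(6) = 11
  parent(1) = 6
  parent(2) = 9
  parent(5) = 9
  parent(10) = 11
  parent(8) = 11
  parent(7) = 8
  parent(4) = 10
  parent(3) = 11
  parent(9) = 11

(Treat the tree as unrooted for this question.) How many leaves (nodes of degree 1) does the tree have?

6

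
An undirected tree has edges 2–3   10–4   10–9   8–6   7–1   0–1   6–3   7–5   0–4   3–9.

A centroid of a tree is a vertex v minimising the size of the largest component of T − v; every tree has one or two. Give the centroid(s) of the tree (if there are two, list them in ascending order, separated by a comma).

10

Delete 10: the remaining components have sizes 5, 5. Max 5 ≤ 5, so 10 is a centroid.
No neighbour of 10 does as well, so 10 is the unique centroid.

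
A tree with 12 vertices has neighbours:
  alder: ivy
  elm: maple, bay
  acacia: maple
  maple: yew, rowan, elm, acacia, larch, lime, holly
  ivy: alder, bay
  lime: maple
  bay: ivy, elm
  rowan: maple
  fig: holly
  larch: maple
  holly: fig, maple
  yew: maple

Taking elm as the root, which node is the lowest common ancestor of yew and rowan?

maple

yew's ancestor chain is yew, maple, elm and rowan's is rowan, maple, elm; they first meet at maple.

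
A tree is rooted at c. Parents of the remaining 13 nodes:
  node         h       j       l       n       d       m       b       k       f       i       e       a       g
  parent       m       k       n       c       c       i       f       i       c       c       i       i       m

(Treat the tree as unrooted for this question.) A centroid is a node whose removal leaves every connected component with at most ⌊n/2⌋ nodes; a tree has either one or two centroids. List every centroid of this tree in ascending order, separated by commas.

i

Delete i: the remaining components have sizes 6, 3, 2, 1, 1. Max 6 ≤ 7, so i is a centroid.
Every other node leaves some component of size > 7, so the centroid is unique.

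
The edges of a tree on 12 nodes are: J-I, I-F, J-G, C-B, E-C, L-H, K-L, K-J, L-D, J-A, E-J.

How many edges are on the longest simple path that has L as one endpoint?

The node farthest from L is B, via L–K–J–E–C–B — 5 edges.

5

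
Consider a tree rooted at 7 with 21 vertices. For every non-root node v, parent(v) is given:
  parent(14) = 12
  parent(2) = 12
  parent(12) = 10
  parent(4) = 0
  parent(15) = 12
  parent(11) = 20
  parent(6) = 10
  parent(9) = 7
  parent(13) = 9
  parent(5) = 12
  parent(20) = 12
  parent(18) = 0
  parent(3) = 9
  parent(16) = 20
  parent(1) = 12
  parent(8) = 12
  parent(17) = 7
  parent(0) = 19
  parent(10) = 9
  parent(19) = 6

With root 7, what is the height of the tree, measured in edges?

The longest root-to-leaf path is 7 – 9 – 10 – 6 – 19 – 0 – 4 (6 edges).

6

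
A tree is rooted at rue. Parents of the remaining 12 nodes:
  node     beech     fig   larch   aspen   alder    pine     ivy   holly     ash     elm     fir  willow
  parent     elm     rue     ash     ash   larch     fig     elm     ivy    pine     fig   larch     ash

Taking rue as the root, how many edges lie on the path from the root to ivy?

Path from rue to ivy: rue–fig–elm–ivy, which has 3 edges.

3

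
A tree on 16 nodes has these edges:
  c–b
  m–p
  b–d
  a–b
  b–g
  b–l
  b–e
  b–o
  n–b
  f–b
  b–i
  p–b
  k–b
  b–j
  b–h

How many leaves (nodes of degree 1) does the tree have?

14

Degree-1 nodes: a, c, d, e, f, g, h, i, j, k, l, m, n, o — 14 of them.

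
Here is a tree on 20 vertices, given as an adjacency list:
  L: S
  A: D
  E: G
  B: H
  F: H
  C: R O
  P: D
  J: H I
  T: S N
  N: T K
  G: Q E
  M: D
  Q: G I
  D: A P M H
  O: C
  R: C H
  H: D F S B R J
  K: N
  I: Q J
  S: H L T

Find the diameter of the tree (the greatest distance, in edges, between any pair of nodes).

9

Starting from E, a farthest node is K at distance 9.
One longest path: E - G - Q - I - J - H - S - T - N - K.
So the diameter is 9.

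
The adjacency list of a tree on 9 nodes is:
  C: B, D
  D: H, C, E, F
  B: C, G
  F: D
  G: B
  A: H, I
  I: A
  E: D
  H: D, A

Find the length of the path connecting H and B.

3

Walking from H: H – D – C – B. Length 3.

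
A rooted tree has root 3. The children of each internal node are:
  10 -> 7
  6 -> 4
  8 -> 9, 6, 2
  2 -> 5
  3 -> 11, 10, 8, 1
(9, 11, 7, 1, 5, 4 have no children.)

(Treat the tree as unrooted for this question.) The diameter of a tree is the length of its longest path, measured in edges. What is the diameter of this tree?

5

A longest path is 7-10-3-8-2-5, with 5 edges.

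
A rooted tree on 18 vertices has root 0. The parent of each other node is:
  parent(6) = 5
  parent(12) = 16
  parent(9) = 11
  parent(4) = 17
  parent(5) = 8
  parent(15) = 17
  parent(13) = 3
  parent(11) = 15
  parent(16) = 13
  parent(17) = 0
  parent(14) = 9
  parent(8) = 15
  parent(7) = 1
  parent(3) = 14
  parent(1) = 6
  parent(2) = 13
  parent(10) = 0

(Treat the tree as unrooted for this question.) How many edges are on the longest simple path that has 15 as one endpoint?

A farthest node from 15 is 12.
The path 15–11–9–14–3–13–16–12 has 7 edges.

7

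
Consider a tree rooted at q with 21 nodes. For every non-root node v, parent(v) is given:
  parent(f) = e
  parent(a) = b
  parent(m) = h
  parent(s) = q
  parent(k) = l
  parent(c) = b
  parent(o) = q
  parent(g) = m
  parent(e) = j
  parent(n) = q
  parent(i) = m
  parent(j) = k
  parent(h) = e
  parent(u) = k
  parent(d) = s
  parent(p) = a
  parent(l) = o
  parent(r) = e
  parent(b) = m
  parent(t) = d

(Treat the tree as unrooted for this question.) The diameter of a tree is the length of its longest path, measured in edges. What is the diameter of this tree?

13

A longest path is t-d-s-q-o-l-k-j-e-h-m-b-a-p, with 13 edges.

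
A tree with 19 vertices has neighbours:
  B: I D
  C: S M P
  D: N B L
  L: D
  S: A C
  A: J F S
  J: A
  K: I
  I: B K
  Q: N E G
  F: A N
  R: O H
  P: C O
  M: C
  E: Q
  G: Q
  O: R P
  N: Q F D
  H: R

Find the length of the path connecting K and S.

7

The path is K - I - B - D - N - F - A - S, which has 7 edges.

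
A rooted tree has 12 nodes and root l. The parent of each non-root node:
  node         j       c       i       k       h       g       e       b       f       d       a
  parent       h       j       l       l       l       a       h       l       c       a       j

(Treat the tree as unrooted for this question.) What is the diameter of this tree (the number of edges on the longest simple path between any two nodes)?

BFS from g reaches b last, at distance 5; BFS from b confirms no node is farther.
Path: g – a – j – h – l – b.

5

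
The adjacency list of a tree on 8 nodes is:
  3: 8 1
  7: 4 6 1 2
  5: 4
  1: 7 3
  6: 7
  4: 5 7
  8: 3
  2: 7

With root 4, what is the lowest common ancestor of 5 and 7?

5's ancestor chain is 5, 4 and 7's is 7, 4; they first meet at 4.

4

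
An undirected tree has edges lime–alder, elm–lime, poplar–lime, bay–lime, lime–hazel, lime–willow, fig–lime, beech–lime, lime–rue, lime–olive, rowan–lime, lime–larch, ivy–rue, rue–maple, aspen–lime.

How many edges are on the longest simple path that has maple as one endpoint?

A farthest node from maple is poplar (elm, hazel, willow, aspen, fig, bay, beech, rowan, alder, olive, larch also at distance 3).
The path maple–rue–lime–poplar has 3 edges.

3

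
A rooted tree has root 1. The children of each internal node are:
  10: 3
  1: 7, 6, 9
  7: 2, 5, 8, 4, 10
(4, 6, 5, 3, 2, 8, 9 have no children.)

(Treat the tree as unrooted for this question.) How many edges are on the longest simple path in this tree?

BFS from 3 reaches 6 last, at distance 4; BFS from 6 confirms no node is farther.
Path: 3-10-7-1-6.

4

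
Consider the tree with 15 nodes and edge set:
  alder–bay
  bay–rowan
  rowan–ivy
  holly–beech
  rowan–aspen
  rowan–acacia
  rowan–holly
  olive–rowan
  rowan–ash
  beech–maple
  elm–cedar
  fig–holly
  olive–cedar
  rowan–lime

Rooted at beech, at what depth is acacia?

Path from beech to acacia: beech–holly–rowan–acacia, which has 3 edges.

3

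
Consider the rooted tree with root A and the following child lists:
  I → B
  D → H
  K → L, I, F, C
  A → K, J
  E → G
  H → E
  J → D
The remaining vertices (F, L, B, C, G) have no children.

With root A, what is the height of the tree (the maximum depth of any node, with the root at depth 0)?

The longest root-to-leaf path is A → J → D → H → E → G (5 edges).

5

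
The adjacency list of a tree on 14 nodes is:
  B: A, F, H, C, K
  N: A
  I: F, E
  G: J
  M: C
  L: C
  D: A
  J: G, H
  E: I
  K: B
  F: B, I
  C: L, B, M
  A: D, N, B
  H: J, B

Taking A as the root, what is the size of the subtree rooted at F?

3

Descendants of F (including itself): F, I, E. That's 3.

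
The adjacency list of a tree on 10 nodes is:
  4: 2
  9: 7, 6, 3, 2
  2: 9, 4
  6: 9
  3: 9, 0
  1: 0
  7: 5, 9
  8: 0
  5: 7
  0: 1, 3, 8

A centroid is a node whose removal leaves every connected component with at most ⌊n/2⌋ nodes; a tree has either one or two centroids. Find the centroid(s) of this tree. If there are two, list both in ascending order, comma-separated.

9

Removing 9 splits the tree into components of sizes 4, 2, 2, 1; the largest is 4 ≤ ⌊10/2⌋ = 5.
Every other node leaves some component of size > 5, so the centroid is unique.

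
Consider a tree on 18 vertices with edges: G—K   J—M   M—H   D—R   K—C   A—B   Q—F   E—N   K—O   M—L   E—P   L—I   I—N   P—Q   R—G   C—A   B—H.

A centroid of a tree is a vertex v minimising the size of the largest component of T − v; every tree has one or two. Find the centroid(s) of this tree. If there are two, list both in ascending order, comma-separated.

Removing H splits the tree into components of sizes 9, 8; the largest is 9 ≤ ⌊18/2⌋ = 9.
M is adjacent to H and is also a centroid (the largest component after removing it is likewise 9).

H, M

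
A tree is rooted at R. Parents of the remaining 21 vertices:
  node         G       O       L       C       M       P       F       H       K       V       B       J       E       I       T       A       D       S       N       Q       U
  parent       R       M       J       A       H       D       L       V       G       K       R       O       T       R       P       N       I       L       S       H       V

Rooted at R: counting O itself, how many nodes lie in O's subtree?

8

O's subtree: {O, J, L, S, F, N, A, C}, size 8.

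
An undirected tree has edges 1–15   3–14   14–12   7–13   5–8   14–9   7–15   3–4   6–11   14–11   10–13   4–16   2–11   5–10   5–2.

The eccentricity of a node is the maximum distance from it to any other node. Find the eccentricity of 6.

8

The node farthest from 6 is 1, via 6 – 11 – 2 – 5 – 10 – 13 – 7 – 15 – 1 — 8 edges.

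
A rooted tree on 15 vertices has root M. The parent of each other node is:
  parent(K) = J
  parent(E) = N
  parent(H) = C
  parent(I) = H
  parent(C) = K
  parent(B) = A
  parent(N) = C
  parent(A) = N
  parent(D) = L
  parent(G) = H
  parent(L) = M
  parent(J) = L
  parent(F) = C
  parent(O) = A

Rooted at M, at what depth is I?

6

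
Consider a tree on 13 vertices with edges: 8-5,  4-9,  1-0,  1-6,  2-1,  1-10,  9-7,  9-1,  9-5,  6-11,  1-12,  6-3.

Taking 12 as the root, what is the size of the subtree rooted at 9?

5

The subtree rooted at 9 contains: 9, 5, 7, 4, 8 — 5 nodes.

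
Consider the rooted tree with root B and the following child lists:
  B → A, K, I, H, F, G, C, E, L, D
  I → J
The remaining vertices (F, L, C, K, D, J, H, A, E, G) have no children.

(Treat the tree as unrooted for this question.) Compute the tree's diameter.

3

BFS from J reaches L last, at distance 3; BFS from L confirms no node is farther.
Path: J-I-B-L.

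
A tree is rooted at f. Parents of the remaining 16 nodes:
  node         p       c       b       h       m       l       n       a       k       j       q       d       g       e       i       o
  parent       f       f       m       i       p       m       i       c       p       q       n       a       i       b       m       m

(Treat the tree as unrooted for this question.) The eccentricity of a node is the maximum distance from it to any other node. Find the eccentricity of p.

5

The node farthest from p is j, via p – m – i – n – q – j — 5 edges.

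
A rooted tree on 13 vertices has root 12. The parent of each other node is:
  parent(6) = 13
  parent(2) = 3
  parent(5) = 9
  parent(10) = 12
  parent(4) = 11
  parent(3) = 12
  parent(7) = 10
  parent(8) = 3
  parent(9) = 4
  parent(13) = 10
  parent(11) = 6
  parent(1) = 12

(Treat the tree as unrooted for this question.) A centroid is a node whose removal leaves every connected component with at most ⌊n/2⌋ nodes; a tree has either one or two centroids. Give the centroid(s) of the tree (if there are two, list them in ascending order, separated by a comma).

Delete 10: the remaining components have sizes 6, 5, 1. Max 6 ≤ 6, so 10 is a centroid.
Every other node leaves some component of size > 6, so the centroid is unique.

10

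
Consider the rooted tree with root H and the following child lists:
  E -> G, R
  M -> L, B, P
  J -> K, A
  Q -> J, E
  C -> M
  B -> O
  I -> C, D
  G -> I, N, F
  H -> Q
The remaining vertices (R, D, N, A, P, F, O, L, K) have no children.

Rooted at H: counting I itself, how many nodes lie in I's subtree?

The subtree rooted at I contains: I, C, D, M, P, B, L, O — 8 nodes.

8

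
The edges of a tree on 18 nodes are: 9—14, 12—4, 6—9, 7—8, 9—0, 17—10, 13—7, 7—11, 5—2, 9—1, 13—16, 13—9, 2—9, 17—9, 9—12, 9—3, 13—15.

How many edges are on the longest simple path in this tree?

BFS from 11 reaches 5 last, at distance 5; BFS from 5 confirms no node is farther.
Path: 11–7–13–9–2–5.

5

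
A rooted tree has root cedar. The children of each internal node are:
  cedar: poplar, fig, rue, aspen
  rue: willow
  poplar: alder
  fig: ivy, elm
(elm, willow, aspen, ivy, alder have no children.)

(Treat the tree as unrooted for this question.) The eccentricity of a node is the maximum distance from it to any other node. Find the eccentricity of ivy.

A farthest node from ivy is alder (willow also at distance 4).
The path ivy-fig-cedar-poplar-alder has 4 edges.

4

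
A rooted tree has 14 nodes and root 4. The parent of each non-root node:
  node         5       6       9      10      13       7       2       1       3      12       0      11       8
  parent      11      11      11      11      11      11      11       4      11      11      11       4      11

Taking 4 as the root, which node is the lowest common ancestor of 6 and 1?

6's ancestor chain is 6, 11, 4 and 1's is 1, 4; they first meet at 4.

4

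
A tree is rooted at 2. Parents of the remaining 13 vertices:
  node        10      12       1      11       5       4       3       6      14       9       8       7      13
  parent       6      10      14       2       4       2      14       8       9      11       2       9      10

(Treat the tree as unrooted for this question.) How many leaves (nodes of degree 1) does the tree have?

Degree-1 nodes: 1, 3, 5, 7, 12, 13 — 6 of them.

6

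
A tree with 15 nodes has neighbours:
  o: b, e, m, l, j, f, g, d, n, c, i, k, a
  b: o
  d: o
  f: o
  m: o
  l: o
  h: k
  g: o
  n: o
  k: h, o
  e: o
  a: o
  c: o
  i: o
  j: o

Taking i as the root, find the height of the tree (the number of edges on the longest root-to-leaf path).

3

The longest root-to-leaf path is i–o–k–h (3 edges).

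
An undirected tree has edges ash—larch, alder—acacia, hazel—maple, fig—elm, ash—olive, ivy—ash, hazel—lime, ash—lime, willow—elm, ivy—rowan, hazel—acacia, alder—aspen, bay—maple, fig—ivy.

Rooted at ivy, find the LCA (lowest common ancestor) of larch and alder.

ash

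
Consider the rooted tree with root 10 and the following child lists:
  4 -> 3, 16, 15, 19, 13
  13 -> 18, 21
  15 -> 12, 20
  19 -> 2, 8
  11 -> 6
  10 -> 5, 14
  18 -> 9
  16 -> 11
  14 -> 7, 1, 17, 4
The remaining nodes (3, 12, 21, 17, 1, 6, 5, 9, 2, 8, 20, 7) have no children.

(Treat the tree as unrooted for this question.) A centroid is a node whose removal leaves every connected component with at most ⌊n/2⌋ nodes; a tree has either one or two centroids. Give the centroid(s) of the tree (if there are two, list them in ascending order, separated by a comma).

4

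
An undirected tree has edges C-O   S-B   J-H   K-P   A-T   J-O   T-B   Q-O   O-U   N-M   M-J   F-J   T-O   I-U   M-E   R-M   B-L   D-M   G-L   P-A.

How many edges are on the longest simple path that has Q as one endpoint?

Distances from Q peak at 5, attained at G (K also at distance 5).
Q-O-T-B-L-G

5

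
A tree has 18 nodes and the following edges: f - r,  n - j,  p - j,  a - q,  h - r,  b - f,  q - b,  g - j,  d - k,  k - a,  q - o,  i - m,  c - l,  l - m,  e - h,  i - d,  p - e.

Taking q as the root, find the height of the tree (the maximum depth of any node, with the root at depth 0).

8

A deepest node is g, reached by q–b–f–r–h–e–p–j–g.
That path has 8 edges, so the height is 8.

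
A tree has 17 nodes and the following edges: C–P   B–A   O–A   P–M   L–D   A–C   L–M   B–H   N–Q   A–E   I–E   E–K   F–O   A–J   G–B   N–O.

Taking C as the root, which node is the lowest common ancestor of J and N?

A

J's ancestor chain is J, A, C and N's is N, O, A, C; they first meet at A.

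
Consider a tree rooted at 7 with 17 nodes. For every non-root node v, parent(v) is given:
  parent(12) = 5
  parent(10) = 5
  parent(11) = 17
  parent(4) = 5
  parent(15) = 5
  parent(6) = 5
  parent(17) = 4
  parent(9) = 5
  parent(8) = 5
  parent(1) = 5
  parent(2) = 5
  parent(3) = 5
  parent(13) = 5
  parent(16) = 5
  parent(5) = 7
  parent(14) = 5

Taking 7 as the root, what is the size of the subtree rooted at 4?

3

The subtree rooted at 4 contains: 4, 17, 11 — 3 nodes.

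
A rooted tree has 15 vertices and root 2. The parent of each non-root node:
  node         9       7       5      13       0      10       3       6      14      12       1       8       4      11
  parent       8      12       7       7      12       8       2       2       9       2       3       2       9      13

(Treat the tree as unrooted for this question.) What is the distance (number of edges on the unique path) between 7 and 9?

The path is 7–12–2–8–9, which has 4 edges.

4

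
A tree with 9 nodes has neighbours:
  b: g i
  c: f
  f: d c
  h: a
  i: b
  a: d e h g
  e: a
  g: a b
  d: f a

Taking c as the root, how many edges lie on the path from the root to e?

Climbing from e to the root: e–a–d–f–c. That's 4 steps.

4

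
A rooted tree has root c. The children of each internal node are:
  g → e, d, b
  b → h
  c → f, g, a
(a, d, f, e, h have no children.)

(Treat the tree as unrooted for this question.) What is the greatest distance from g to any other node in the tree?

2

Distances from g peak at 2, attained at a (h, f also at distance 2).
g – c – a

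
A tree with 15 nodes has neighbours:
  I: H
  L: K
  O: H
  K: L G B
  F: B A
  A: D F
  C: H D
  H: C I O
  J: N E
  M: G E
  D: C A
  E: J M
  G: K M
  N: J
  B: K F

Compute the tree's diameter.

Starting from N, a farthest node is O at distance 12.
One longest path: N-J-E-M-G-K-B-F-A-D-C-H-O.
So the diameter is 12.

12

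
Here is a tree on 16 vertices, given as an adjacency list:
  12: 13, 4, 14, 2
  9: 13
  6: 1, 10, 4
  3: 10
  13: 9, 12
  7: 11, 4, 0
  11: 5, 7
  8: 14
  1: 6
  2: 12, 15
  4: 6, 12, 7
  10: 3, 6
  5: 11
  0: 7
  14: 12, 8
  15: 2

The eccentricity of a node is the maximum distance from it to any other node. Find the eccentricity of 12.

4

The node farthest from 12 is 3 (5 also at distance 4), via 12–4–6–10–3 — 4 edges.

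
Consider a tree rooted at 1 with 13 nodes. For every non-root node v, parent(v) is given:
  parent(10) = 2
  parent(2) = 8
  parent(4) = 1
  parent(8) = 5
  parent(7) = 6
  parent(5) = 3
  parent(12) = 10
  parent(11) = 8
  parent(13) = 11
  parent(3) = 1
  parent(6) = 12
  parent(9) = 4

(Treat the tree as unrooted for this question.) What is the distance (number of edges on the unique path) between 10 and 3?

Walking from 10: 10–2–8–5–3. Length 4.

4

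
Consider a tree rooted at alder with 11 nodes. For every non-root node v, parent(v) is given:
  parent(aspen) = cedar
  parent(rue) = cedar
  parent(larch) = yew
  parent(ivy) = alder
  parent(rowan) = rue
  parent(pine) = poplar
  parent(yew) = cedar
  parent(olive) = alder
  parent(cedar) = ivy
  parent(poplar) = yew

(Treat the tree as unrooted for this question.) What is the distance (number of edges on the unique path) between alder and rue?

alder - ivy - cedar - rue: 3 edges.

3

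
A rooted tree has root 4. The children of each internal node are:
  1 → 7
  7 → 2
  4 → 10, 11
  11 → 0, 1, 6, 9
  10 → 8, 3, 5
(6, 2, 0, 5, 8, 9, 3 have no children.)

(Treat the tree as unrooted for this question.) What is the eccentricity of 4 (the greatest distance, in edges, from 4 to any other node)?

The node farthest from 4 is 2, via 4 – 11 – 1 – 7 – 2 — 4 edges.

4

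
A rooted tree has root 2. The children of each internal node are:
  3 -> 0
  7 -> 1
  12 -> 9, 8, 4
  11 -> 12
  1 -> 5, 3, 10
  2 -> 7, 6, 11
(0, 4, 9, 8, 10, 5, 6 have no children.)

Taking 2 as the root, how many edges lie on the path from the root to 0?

Path from 2 to 0: 2–7–1–3–0, which has 4 edges.

4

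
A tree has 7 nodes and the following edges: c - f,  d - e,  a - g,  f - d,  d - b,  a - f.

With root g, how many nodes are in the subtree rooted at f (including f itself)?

f's subtree: {f, d, c, b, e}, size 5.

5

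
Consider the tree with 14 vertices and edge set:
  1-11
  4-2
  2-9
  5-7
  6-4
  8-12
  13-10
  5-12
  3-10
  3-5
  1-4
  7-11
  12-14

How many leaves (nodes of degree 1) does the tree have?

5

Exactly 5 nodes have a single neighbour: 6, 8, 9, 13, 14.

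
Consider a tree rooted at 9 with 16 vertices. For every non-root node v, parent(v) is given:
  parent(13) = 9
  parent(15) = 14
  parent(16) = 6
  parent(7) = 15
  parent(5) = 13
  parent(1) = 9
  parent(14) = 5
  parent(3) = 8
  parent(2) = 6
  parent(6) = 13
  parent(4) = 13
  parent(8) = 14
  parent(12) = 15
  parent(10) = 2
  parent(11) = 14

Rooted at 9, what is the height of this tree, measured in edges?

5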